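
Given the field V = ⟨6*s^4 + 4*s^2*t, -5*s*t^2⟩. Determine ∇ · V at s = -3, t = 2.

-636

∂V₁/∂s = 24*s^3 + 8*s*t
∂V₂/∂t = -10*s*t
∇·V = 24*s^3 - 2*s*t
At (-3, 2): -636.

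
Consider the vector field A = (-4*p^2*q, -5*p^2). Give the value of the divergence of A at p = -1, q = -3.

∂A₁/∂p = -8*p*q
∂A₂/∂q = 0
∇·A = -8*p*q
At (-1, -3): -24.

-24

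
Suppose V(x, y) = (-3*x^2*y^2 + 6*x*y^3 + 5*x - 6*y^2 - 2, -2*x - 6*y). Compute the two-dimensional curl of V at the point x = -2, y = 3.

∂V₂/∂x = -2
∂V₁/∂y = -6*x^2*y + 18*x*y^2 - 12*y
Scalar curl = 6*x^2*y - 18*x*y^2 + 12*y - 2
At (-2, 3): 430.

430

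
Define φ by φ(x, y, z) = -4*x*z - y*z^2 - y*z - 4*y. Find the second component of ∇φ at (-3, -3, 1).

-6

(∇φ)_2 = ∂φ/∂y = -z^2 - z - 4
At (-3, -3, 1): -6.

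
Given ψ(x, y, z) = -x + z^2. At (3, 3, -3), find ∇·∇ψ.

2

∂²ψ/∂x² = 0
∂²ψ/∂y² = 0
∂²ψ/∂z² = 2
∇²ψ = 2
At (3, 3, -3): 2.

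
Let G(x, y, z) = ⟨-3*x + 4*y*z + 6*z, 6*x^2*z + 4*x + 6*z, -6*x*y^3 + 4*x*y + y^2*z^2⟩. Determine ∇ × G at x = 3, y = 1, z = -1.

(-100, 12, -28)

(∇×G)₁ = ∂G₃/∂y − ∂G₂/∂z = -6*x^2 - 18*x*y^2 + 4*x + 2*y*z^2 - 6
(∇×G)₂ = ∂G₁/∂z − ∂G₃/∂x = 6*y^3 + 6
(∇×G)₃ = ∂G₂/∂x − ∂G₁/∂y = 12*x*z - 4*z + 4
∇×G = (-6*x^2 - 18*x*y^2 + 4*x + 2*y*z^2 - 6, 6*y^3 + 6, 12*x*z - 4*z + 4)
At (3, 1, -1): (-100, 12, -28).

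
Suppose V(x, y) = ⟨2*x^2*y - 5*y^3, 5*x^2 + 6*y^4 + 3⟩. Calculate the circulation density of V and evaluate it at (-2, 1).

-13

∂V₂/∂x = 10*x
∂V₁/∂y = 2*x^2 - 15*y^2
Scalar curl = -2*x^2 + 10*x + 15*y^2
At (-2, 1): -13.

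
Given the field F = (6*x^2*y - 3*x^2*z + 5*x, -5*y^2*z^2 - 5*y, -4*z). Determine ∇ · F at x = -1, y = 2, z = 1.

∂F₁/∂x = 12*x*y - 6*x*z + 5
∂F₂/∂y = -10*y*z^2 - 5
∂F₃/∂z = -4
∇·F = 12*x*y - 6*x*z - 10*y*z^2 - 4
At (-1, 2, 1): -42.

-42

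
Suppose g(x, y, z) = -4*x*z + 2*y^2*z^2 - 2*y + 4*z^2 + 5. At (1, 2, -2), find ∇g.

∂g/∂x = -4*z
∂g/∂y = 4*y*z^2 - 2
∂g/∂z = -4*x + 4*y^2*z + 8*z
∇g = (-4*z, 4*y*z^2 - 2, -4*x + 4*y^2*z + 8*z)
At (1, 2, -2): (8, 30, -52).

(8, 30, -52)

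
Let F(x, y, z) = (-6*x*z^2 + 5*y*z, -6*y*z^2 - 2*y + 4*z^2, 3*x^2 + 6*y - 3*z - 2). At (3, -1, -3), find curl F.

(∇×F)₁ = ∂F₃/∂y − ∂F₂/∂z = 12*y*z - 8*z + 6
(∇×F)₂ = ∂F₁/∂z − ∂F₃/∂x = -12*x*z - 6*x + 5*y
(∇×F)₃ = ∂F₂/∂x − ∂F₁/∂y = -5*z
∇×F = (12*y*z - 8*z + 6, -12*x*z - 6*x + 5*y, -5*z)
At (3, -1, -3): (66, 85, 15).

(66, 85, 15)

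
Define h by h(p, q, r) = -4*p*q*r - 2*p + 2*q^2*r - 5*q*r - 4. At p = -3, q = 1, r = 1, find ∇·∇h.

4

∂²h/∂p² = 0
∂²h/∂q² = 4*r
∂²h/∂r² = 0
∇²h = 4*r
At (-3, 1, 1): 4.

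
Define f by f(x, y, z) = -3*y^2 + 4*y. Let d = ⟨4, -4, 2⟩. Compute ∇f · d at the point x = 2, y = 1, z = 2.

∂f/∂x = 0
∂f/∂y = -6*y + 4
∂f/∂z = 0
∇f at (2, 1, 2) = (0, -2, 0)
∇f · d = (0)(4) + (-2)(-4) + (0)(2) = 8

8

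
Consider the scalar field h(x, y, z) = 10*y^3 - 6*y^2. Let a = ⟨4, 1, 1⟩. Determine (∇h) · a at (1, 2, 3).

96

∂h/∂x = 0
∂h/∂y = 30*y^2 - 12*y
∂h/∂z = 0
∇h at (1, 2, 3) = (0, 96, 0)
∇h · a = (0)(4) + (96)(1) + (0)(1) = 96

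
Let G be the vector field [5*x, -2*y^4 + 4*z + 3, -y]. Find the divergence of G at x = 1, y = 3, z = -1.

∂G₁/∂x = 5
∂G₂/∂y = -8*y^3
∂G₃/∂z = 0
∇·G = -8*y^3 + 5
At (1, 3, -1): -211.

-211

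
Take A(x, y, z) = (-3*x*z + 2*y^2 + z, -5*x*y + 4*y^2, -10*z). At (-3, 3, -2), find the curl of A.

(0, 10, -27)

(∇×A)₁ = ∂A₃/∂y − ∂A₂/∂z = 0
(∇×A)₂ = ∂A₁/∂z − ∂A₃/∂x = -3*x + 1
(∇×A)₃ = ∂A₂/∂x − ∂A₁/∂y = -9*y
∇×A = (0, -3*x + 1, -9*y)
At (-3, 3, -2): (0, 10, -27).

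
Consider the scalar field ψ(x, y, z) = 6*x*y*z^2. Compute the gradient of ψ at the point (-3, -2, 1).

∂ψ/∂x = 6*y*z^2
∂ψ/∂y = 6*x*z^2
∂ψ/∂z = 12*x*y*z
∇ψ = (6*y*z^2, 6*x*z^2, 12*x*y*z)
At (-3, -2, 1): (-12, -18, 72).

(-12, -18, 72)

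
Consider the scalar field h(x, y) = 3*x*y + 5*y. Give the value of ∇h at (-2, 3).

(9, -1)

∂h/∂x = 3*y
∂h/∂y = 3*x + 5
∇h = (3*y, 3*x + 5)
At (-2, 3): (9, -1).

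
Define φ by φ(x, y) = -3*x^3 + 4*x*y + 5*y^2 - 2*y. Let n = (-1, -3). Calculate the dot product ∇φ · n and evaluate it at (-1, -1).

61

∂φ/∂x = -9*x^2 + 4*y
∂φ/∂y = 4*x + 10*y - 2
∇φ at (-1, -1) = (-13, -16)
∇φ · n = (-13)(-1) + (-16)(-3) = 61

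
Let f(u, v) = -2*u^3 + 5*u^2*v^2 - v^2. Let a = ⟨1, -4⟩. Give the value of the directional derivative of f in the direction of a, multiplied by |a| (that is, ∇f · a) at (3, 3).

∂f/∂u = -6*u^2 + 10*u*v^2
∂f/∂v = 10*u^2*v - 2*v
∇f at (3, 3) = (216, 264)
∇f · a = (216)(1) + (264)(-4) = -840

-840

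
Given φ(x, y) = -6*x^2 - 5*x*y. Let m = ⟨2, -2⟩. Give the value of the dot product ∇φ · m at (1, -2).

6

∂φ/∂x = -12*x - 5*y
∂φ/∂y = -5*x
∇φ at (1, -2) = (-2, -5)
∇φ · m = (-2)(2) + (-5)(-2) = 6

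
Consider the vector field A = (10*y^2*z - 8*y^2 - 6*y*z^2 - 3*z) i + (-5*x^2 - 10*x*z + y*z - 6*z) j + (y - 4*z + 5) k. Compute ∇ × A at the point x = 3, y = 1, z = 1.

(∇×A)₁ = ∂A₃/∂y − ∂A₂/∂z = 10*x - y + 7
(∇×A)₂ = ∂A₁/∂z − ∂A₃/∂x = 10*y^2 - 12*y*z - 3
(∇×A)₃ = ∂A₂/∂x − ∂A₁/∂y = -10*x - 20*y*z + 16*y + 6*z^2 - 10*z
∇×A = (10*x - y + 7, 10*y^2 - 12*y*z - 3, -10*x - 20*y*z + 16*y + 6*z^2 - 10*z)
At (3, 1, 1): (36, -5, -38).

(36, -5, -38)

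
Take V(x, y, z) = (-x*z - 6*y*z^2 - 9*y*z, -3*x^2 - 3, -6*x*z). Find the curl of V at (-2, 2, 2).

(0, -52, 54)

(∇×V)₁ = ∂V₃/∂y − ∂V₂/∂z = 0
(∇×V)₂ = ∂V₁/∂z − ∂V₃/∂x = -x - 12*y*z - 9*y + 6*z
(∇×V)₃ = ∂V₂/∂x − ∂V₁/∂y = -6*x + 6*z^2 + 9*z
∇×V = (0, -x - 12*y*z - 9*y + 6*z, -6*x + 6*z^2 + 9*z)
At (-2, 2, 2): (0, -52, 54).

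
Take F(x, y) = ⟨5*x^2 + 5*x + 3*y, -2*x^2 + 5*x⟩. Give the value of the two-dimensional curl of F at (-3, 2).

∂F₂/∂x = -4*x + 5
∂F₁/∂y = 3
Scalar curl = -4*x + 2
At (-3, 2): 14.

14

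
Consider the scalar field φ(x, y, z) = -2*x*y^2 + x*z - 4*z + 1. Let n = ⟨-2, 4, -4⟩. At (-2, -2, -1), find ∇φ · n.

∂φ/∂x = -2*y^2 + z
∂φ/∂y = -4*x*y
∂φ/∂z = x - 4
∇φ at (-2, -2, -1) = (-9, -16, -6)
∇φ · n = (-9)(-2) + (-16)(4) + (-6)(-4) = -22

-22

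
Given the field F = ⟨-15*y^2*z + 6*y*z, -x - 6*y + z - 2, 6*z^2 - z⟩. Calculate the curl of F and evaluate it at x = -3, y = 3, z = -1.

(-1, -117, -85)

(∇×F)₁ = ∂F₃/∂y − ∂F₂/∂z = -1
(∇×F)₂ = ∂F₁/∂z − ∂F₃/∂x = -15*y^2 + 6*y
(∇×F)₃ = ∂F₂/∂x − ∂F₁/∂y = 30*y*z - 6*z - 1
∇×F = (-1, -15*y^2 + 6*y, 30*y*z - 6*z - 1)
At (-3, 3, -1): (-1, -117, -85).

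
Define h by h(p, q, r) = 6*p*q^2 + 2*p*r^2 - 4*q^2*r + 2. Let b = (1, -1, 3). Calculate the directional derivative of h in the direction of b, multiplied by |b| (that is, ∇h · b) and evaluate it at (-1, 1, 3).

∂h/∂p = 6*q^2 + 2*r^2
∂h/∂q = 12*p*q - 8*q*r
∂h/∂r = 4*p*r - 4*q^2
∇h at (-1, 1, 3) = (24, -36, -16)
∇h · b = (24)(1) + (-36)(-1) + (-16)(3) = 12

12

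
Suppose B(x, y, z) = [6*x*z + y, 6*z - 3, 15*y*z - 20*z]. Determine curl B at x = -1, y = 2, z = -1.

(-21, -6, -1)

(∇×B)₁ = ∂B₃/∂y − ∂B₂/∂z = 15*z - 6
(∇×B)₂ = ∂B₁/∂z − ∂B₃/∂x = 6*x
(∇×B)₃ = ∂B₂/∂x − ∂B₁/∂y = -1
∇×B = (15*z - 6, 6*x, -1)
At (-1, 2, -1): (-21, -6, -1).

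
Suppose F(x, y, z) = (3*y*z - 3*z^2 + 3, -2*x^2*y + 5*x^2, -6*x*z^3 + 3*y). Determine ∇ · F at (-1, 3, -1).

16

∂F₁/∂x = 0
∂F₂/∂y = -2*x^2
∂F₃/∂z = -18*x*z^2
∇·F = -2*x^2 - 18*x*z^2
At (-1, 3, -1): 16.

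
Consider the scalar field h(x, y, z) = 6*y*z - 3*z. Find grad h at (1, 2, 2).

(0, 12, 9)

∂h/∂x = 0
∂h/∂y = 6*z
∂h/∂z = 6*y - 3
∇h = (0, 6*z, 6*y - 3)
At (1, 2, 2): (0, 12, 9).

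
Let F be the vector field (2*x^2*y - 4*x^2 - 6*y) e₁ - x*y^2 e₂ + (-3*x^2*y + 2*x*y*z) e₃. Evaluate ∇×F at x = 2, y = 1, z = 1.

(∇×F)₁ = ∂F₃/∂y − ∂F₂/∂z = -3*x^2 + 2*x*z
(∇×F)₂ = ∂F₁/∂z − ∂F₃/∂x = 6*x*y - 2*y*z
(∇×F)₃ = ∂F₂/∂x − ∂F₁/∂y = -2*x^2 - y^2 + 6
∇×F = (-3*x^2 + 2*x*z, 6*x*y - 2*y*z, -2*x^2 - y^2 + 6)
At (2, 1, 1): (-8, 10, -3).

(-8, 10, -3)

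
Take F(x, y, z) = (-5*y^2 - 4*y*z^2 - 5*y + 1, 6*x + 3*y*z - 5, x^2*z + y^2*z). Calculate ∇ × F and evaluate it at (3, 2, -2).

(∇×F)₁ = ∂F₃/∂y − ∂F₂/∂z = 2*y*z - 3*y
(∇×F)₂ = ∂F₁/∂z − ∂F₃/∂x = -2*x*z - 8*y*z
(∇×F)₃ = ∂F₂/∂x − ∂F₁/∂y = 10*y + 4*z^2 + 11
∇×F = (2*y*z - 3*y, -2*x*z - 8*y*z, 10*y + 4*z^2 + 11)
At (3, 2, -2): (-14, 44, 47).

(-14, 44, 47)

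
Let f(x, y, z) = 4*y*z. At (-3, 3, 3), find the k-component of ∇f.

(∇f)_3 = ∂f/∂z = 4*y
At (-3, 3, 3): 12.

12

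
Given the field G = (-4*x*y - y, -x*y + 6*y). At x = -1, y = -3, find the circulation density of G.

0

∂G₂/∂x = -y
∂G₁/∂y = -4*x - 1
Scalar curl = 4*x - y + 1
At (-1, -3): 0.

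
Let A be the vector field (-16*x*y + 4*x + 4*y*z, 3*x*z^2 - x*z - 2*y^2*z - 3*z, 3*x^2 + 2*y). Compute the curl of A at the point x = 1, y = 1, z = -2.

(∇×A)₁ = ∂A₃/∂y − ∂A₂/∂z = -6*x*z + x + 2*y^2 + 5
(∇×A)₂ = ∂A₁/∂z − ∂A₃/∂x = -6*x + 4*y
(∇×A)₃ = ∂A₂/∂x − ∂A₁/∂y = 16*x + 3*z^2 - 5*z
∇×A = (-6*x*z + x + 2*y^2 + 5, -6*x + 4*y, 16*x + 3*z^2 - 5*z)
At (1, 1, -2): (20, -2, 38).

(20, -2, 38)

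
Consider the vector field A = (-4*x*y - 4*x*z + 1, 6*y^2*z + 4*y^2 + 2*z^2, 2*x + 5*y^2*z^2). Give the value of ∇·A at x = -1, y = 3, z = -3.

∂A₁/∂x = -4*y - 4*z
∂A₂/∂y = 12*y*z + 8*y
∂A₃/∂z = 10*y^2*z
∇·A = 10*y^2*z + 12*y*z + 4*y - 4*z
At (-1, 3, -3): -354.

-354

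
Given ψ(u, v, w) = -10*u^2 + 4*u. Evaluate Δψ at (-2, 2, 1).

-20

∂²ψ/∂u² = -20
∂²ψ/∂v² = 0
∂²ψ/∂w² = 0
∇²ψ = -20
At (-2, 2, 1): -20.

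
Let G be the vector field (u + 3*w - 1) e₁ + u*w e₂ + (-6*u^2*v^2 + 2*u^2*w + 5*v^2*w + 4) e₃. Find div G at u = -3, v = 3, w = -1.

64

∂G₁/∂u = 1
∂G₂/∂v = 0
∂G₃/∂w = 2*u^2 + 5*v^2
∇·G = 2*u^2 + 5*v^2 + 1
At (-3, 3, -1): 64.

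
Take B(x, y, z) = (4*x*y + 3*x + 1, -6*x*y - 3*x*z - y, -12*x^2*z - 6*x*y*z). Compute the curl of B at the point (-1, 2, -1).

(∇×B)₁ = ∂B₃/∂y − ∂B₂/∂z = -6*x*z + 3*x
(∇×B)₂ = ∂B₁/∂z − ∂B₃/∂x = 24*x*z + 6*y*z
(∇×B)₃ = ∂B₂/∂x − ∂B₁/∂y = -4*x - 6*y - 3*z
∇×B = (-6*x*z + 3*x, 24*x*z + 6*y*z, -4*x - 6*y - 3*z)
At (-1, 2, -1): (-9, 12, -5).

(-9, 12, -5)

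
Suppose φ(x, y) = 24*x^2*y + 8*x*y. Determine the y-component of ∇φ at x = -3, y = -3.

(∇φ)_2 = ∂φ/∂y = 24*x^2 + 8*x
At (-3, -3): 192.

192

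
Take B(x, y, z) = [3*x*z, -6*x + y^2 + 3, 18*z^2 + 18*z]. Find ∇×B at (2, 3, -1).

(∇×B)₁ = ∂B₃/∂y − ∂B₂/∂z = 0
(∇×B)₂ = ∂B₁/∂z − ∂B₃/∂x = 3*x
(∇×B)₃ = ∂B₂/∂x − ∂B₁/∂y = -6
∇×B = (0, 3*x, -6)
At (2, 3, -1): (0, 6, -6).

(0, 6, -6)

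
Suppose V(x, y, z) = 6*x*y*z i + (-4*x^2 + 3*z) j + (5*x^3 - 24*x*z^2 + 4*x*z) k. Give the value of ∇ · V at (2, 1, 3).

-262

∂V₁/∂x = 6*y*z
∂V₂/∂y = 0
∂V₃/∂z = -48*x*z + 4*x
∇·V = -48*x*z + 4*x + 6*y*z
At (2, 1, 3): -262.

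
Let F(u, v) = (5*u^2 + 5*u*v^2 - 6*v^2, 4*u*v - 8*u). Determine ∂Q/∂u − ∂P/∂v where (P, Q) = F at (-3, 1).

∂F₂/∂u = 4*v - 8
∂F₁/∂v = 10*u*v - 12*v
Scalar curl = -10*u*v + 16*v - 8
At (-3, 1): 38.

38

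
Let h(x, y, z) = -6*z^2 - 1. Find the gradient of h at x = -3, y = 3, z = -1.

(0, 0, 12)

∂h/∂x = 0
∂h/∂y = 0
∂h/∂z = -12*z
∇h = (0, 0, -12*z)
At (-3, 3, -1): (0, 0, 12).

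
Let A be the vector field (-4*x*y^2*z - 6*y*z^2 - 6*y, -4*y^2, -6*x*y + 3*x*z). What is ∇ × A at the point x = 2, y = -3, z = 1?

(∇×A)₁ = ∂A₃/∂y − ∂A₂/∂z = -6*x
(∇×A)₂ = ∂A₁/∂z − ∂A₃/∂x = -4*x*y^2 - 12*y*z + 6*y - 3*z
(∇×A)₃ = ∂A₂/∂x − ∂A₁/∂y = 8*x*y*z + 6*z^2 + 6
∇×A = (-6*x, -4*x*y^2 - 12*y*z + 6*y - 3*z, 8*x*y*z + 6*z^2 + 6)
At (2, -3, 1): (-12, -57, -36).

(-12, -57, -36)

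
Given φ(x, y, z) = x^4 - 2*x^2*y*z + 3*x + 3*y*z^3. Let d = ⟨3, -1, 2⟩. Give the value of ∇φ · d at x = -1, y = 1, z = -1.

∂φ/∂x = 4*x^3 - 4*x*y*z + 3
∂φ/∂y = -2*x^2*z + 3*z^3
∂φ/∂z = -2*x^2*y + 9*y*z^2
∇φ at (-1, 1, -1) = (-5, -1, 7)
∇φ · d = (-5)(3) + (-1)(-1) + (7)(2) = 0

0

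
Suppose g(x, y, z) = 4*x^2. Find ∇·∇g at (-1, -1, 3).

∂²g/∂x² = 8
∂²g/∂y² = 0
∂²g/∂z² = 0
∇²g = 8
At (-1, -1, 3): 8.

8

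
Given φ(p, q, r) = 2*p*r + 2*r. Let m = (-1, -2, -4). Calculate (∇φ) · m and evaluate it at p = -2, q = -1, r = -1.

10

∂φ/∂p = 2*r
∂φ/∂q = 0
∂φ/∂r = 2*p + 2
∇φ at (-2, -1, -1) = (-2, 0, -2)
∇φ · m = (-2)(-1) + (0)(-2) + (-2)(-4) = 10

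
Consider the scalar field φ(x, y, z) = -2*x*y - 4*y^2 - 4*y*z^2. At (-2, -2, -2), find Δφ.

8

∂²φ/∂x² = 0
∂²φ/∂y² = -8
∂²φ/∂z² = -8*y
∇²φ = -8*y - 8
At (-2, -2, -2): 8.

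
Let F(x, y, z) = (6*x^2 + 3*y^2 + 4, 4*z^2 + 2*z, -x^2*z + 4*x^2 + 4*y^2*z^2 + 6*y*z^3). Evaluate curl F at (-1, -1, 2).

(-2, 4, 6)

(∇×F)₁ = ∂F₃/∂y − ∂F₂/∂z = 8*y*z^2 + 6*z^3 - 8*z - 2
(∇×F)₂ = ∂F₁/∂z − ∂F₃/∂x = 2*x*z - 8*x
(∇×F)₃ = ∂F₂/∂x − ∂F₁/∂y = -6*y
∇×F = (8*y*z^2 + 6*z^3 - 8*z - 2, 2*x*z - 8*x, -6*y)
At (-1, -1, 2): (-2, 4, 6).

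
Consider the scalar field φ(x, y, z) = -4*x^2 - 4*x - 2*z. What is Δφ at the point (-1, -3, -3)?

∂²φ/∂x² = -8
∂²φ/∂y² = 0
∂²φ/∂z² = 0
∇²φ = -8
At (-1, -3, -3): -8.

-8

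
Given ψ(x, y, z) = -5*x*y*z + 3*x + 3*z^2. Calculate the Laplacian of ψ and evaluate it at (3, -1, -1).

∂²ψ/∂x² = 0
∂²ψ/∂y² = 0
∂²ψ/∂z² = 6
∇²ψ = 6
At (3, -1, -1): 6.

6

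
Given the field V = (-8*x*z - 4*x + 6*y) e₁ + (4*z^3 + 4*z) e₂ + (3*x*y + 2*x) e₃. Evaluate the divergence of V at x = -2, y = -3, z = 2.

∂V₁/∂x = -8*z - 4
∂V₂/∂y = 0
∂V₃/∂z = 0
∇·V = -8*z - 4
At (-2, -3, 2): -20.

-20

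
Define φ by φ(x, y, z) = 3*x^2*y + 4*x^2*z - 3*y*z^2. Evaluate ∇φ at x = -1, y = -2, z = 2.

∂φ/∂x = 6*x*y + 8*x*z
∂φ/∂y = 3*x^2 - 3*z^2
∂φ/∂z = 4*x^2 - 6*y*z
∇φ = (6*x*y + 8*x*z, 3*x^2 - 3*z^2, 4*x^2 - 6*y*z)
At (-1, -2, 2): (-4, -9, 28).

(-4, -9, 28)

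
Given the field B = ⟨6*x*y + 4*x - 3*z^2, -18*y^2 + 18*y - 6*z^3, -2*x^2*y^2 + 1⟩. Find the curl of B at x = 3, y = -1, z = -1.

(54, 18, -18)

(∇×B)₁ = ∂B₃/∂y − ∂B₂/∂z = -4*x^2*y + 18*z^2
(∇×B)₂ = ∂B₁/∂z − ∂B₃/∂x = 4*x*y^2 - 6*z
(∇×B)₃ = ∂B₂/∂x − ∂B₁/∂y = -6*x
∇×B = (-4*x^2*y + 18*z^2, 4*x*y^2 - 6*z, -6*x)
At (3, -1, -1): (54, 18, -18).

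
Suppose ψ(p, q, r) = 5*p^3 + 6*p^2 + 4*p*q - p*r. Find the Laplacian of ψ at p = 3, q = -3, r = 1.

∂²ψ/∂p² = 6*(5*p + 2)
∂²ψ/∂q² = 0
∂²ψ/∂r² = 0
∇²ψ = 30*p + 12
At (3, -3, 1): 102.

102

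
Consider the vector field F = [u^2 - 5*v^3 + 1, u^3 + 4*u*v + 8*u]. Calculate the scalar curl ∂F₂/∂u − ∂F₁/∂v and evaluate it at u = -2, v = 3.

167

∂F₂/∂u = 3*u^2 + 4*v + 8
∂F₁/∂v = -15*v^2
Scalar curl = 3*u^2 + 15*v^2 + 4*v + 8
At (-2, 3): 167.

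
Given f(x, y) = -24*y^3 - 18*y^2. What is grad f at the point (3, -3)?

∂f/∂x = 0
∂f/∂y = -72*y^2 - 36*y
∇f = (0, -72*y^2 - 36*y)
At (3, -3): (0, -540).

(0, -540)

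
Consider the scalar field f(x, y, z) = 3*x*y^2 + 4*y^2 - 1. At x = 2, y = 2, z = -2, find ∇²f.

∂²f/∂x² = 0
∂²f/∂y² = 2*(3*x + 4)
∂²f/∂z² = 0
∇²f = 6*x + 8
At (2, 2, -2): 20.

20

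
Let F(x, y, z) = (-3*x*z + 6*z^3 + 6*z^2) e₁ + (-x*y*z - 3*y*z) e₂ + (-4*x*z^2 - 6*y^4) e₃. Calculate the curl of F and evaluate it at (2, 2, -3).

(-182, 156, 6)

(∇×F)₁ = ∂F₃/∂y − ∂F₂/∂z = x*y - 24*y^3 + 3*y
(∇×F)₂ = ∂F₁/∂z − ∂F₃/∂x = -3*x + 22*z^2 + 12*z
(∇×F)₃ = ∂F₂/∂x − ∂F₁/∂y = -y*z
∇×F = (x*y - 24*y^3 + 3*y, -3*x + 22*z^2 + 12*z, -y*z)
At (2, 2, -3): (-182, 156, 6).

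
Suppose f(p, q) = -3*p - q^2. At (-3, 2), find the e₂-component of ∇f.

(∇f)_2 = ∂f/∂q = -2*q
At (-3, 2): -4.

-4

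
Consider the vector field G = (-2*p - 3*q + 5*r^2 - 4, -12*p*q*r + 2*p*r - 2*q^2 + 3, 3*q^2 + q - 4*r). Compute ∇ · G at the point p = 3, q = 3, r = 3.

∂G₁/∂p = -2
∂G₂/∂q = -12*p*r - 4*q
∂G₃/∂r = -4
∇·G = -12*p*r - 4*q - 6
At (3, 3, 3): -126.

-126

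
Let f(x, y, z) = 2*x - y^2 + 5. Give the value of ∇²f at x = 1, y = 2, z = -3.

∂²f/∂x² = 0
∂²f/∂y² = -2
∂²f/∂z² = 0
∇²f = -2
At (1, 2, -3): -2.

-2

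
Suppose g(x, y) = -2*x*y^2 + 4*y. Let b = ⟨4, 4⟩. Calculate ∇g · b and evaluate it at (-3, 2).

∂g/∂x = -2*y^2
∂g/∂y = -4*x*y + 4
∇g at (-3, 2) = (-8, 28)
∇g · b = (-8)(4) + (28)(4) = 80

80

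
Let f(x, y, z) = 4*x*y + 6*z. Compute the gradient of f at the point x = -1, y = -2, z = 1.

∂f/∂x = 4*y
∂f/∂y = 4*x
∂f/∂z = 6
∇f = (4*y, 4*x, 6)
At (-1, -2, 1): (-8, -4, 6).

(-8, -4, 6)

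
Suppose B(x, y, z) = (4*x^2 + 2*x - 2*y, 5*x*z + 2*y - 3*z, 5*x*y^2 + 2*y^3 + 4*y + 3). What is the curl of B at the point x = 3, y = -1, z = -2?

(-32, -5, -8)

(∇×B)₁ = ∂B₃/∂y − ∂B₂/∂z = 10*x*y - 5*x + 6*y^2 + 7
(∇×B)₂ = ∂B₁/∂z − ∂B₃/∂x = -5*y^2
(∇×B)₃ = ∂B₂/∂x − ∂B₁/∂y = 5*z + 2
∇×B = (10*x*y - 5*x + 6*y^2 + 7, -5*y^2, 5*z + 2)
At (3, -1, -2): (-32, -5, -8).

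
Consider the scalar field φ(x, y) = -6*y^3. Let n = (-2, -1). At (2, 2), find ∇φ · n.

72

∂φ/∂x = 0
∂φ/∂y = -18*y^2
∇φ at (2, 2) = (0, -72)
∇φ · n = (0)(-2) + (-72)(-1) = 72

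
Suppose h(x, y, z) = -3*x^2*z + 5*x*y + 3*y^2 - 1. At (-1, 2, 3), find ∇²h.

∂²h/∂x² = -6*z
∂²h/∂y² = 6
∂²h/∂z² = 0
∇²h = -6*z + 6
At (-1, 2, 3): -12.

-12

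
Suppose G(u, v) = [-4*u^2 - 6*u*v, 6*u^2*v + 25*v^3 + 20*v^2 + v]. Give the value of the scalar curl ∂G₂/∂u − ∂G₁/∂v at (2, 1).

∂G₂/∂u = 12*u*v
∂G₁/∂v = -6*u
Scalar curl = 12*u*v + 6*u
At (2, 1): 36.

36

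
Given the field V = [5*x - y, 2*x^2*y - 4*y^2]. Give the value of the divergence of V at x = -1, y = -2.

∂V₁/∂x = 5
∂V₂/∂y = 2*x^2 - 8*y
∇·V = 2*x^2 - 8*y + 5
At (-1, -2): 23.

23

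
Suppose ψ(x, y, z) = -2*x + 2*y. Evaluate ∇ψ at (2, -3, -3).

(-2, 2, 0)

∂ψ/∂x = -2
∂ψ/∂y = 2
∂ψ/∂z = 0
∇ψ = (-2, 2, 0)
At (2, -3, -3): (-2, 2, 0).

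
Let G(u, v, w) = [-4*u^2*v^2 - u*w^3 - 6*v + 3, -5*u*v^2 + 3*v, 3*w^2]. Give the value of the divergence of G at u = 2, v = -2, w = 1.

∂G₁/∂u = -8*u*v^2 - w^3
∂G₂/∂v = -10*u*v + 3
∂G₃/∂w = 6*w
∇·G = -8*u*v^2 - 10*u*v - w^3 + 6*w + 3
At (2, -2, 1): -16.

-16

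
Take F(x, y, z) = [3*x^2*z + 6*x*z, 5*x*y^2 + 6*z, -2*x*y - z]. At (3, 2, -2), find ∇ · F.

∂F₁/∂x = 6*x*z + 6*z
∂F₂/∂y = 10*x*y
∂F₃/∂z = -1
∇·F = 10*x*y + 6*x*z + 6*z - 1
At (3, 2, -2): 11.

11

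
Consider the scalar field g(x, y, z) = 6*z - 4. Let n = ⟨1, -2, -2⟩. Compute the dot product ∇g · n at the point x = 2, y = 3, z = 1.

∂g/∂x = 0
∂g/∂y = 0
∂g/∂z = 6
∇g at (2, 3, 1) = (0, 0, 6)
∇g · n = (0)(1) + (0)(-2) + (6)(-2) = -12

-12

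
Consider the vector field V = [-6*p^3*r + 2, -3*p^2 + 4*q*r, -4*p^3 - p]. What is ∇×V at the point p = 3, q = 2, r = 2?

(∇×V)₁ = ∂V₃/∂q − ∂V₂/∂r = -4*q
(∇×V)₂ = ∂V₁/∂r − ∂V₃/∂p = -6*p^3 + 12*p^2 + 1
(∇×V)₃ = ∂V₂/∂p − ∂V₁/∂q = -6*p
∇×V = (-4*q, -6*p^3 + 12*p^2 + 1, -6*p)
At (3, 2, 2): (-8, -53, -18).

(-8, -53, -18)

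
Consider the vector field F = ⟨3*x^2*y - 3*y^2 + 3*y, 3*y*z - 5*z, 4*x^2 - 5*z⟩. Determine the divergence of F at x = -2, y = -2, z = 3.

∂F₁/∂x = 6*x*y
∂F₂/∂y = 3*z
∂F₃/∂z = -5
∇·F = 6*x*y + 3*z - 5
At (-2, -2, 3): 28.

28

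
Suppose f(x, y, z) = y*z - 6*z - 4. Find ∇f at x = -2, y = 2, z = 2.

(0, 2, -4)

∂f/∂x = 0
∂f/∂y = z
∂f/∂z = y - 6
∇f = (0, z, y - 6)
At (-2, 2, 2): (0, 2, -4).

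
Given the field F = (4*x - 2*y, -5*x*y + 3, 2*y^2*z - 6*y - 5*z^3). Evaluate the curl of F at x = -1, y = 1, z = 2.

(∇×F)₁ = ∂F₃/∂y − ∂F₂/∂z = 4*y*z - 6
(∇×F)₂ = ∂F₁/∂z − ∂F₃/∂x = 0
(∇×F)₃ = ∂F₂/∂x − ∂F₁/∂y = -5*y + 2
∇×F = (4*y*z - 6, 0, -5*y + 2)
At (-1, 1, 2): (2, 0, -3).

(2, 0, -3)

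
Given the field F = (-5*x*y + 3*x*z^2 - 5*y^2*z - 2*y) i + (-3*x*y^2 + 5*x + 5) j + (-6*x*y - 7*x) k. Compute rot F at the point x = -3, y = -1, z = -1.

(∇×F)₁ = ∂F₃/∂y − ∂F₂/∂z = -6*x
(∇×F)₂ = ∂F₁/∂z − ∂F₃/∂x = 6*x*z - 5*y^2 + 6*y + 7
(∇×F)₃ = ∂F₂/∂x − ∂F₁/∂y = 5*x - 3*y^2 + 10*y*z + 7
∇×F = (-6*x, 6*x*z - 5*y^2 + 6*y + 7, 5*x - 3*y^2 + 10*y*z + 7)
At (-3, -1, -1): (18, 14, -1).

(18, 14, -1)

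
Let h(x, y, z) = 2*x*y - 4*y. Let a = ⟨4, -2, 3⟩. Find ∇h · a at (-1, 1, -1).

20

∂h/∂x = 2*y
∂h/∂y = 2*x - 4
∂h/∂z = 0
∇h at (-1, 1, -1) = (2, -6, 0)
∇h · a = (2)(4) + (-6)(-2) + (0)(3) = 20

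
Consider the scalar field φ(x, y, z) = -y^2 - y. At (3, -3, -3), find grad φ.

(0, 5, 0)

∂φ/∂x = 0
∂φ/∂y = -2*y - 1
∂φ/∂z = 0
∇φ = (0, -2*y - 1, 0)
At (3, -3, -3): (0, 5, 0).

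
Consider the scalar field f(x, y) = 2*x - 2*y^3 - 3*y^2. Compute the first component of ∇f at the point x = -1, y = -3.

2

(∇f)_1 = ∂f/∂x = 2
At (-1, -3): 2.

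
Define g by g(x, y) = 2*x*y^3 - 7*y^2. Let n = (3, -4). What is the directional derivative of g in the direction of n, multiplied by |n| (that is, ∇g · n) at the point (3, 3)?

-318

∂g/∂x = 2*y^3
∂g/∂y = 6*x*y^2 - 14*y
∇g at (3, 3) = (54, 120)
∇g · n = (54)(3) + (120)(-4) = -318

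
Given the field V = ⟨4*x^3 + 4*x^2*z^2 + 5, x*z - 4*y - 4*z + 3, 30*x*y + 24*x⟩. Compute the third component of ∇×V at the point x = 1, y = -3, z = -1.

(∇×V)_3 = ∂V₂/∂x − ∂V₁/∂y
= z − (0)
= z
At (1, -3, -1): -1.

-1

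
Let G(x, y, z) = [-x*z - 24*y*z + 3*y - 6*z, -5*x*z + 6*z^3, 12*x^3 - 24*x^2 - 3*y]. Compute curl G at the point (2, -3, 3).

(∇×G)₁ = ∂G₃/∂y − ∂G₂/∂z = 5*x - 18*z^2 - 3
(∇×G)₂ = ∂G₁/∂z − ∂G₃/∂x = -36*x^2 + 47*x - 24*y - 6
(∇×G)₃ = ∂G₂/∂x − ∂G₁/∂y = 19*z - 3
∇×G = (5*x - 18*z^2 - 3, -36*x^2 + 47*x - 24*y - 6, 19*z - 3)
At (2, -3, 3): (-155, 16, 54).

(-155, 16, 54)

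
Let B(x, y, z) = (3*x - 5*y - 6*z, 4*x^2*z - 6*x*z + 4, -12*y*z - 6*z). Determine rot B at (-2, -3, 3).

(-64, -6, -61)

(∇×B)₁ = ∂B₃/∂y − ∂B₂/∂z = -4*x^2 + 6*x - 12*z
(∇×B)₂ = ∂B₁/∂z − ∂B₃/∂x = -6
(∇×B)₃ = ∂B₂/∂x − ∂B₁/∂y = 8*x*z - 6*z + 5
∇×B = (-4*x^2 + 6*x - 12*z, -6, 8*x*z - 6*z + 5)
At (-2, -3, 3): (-64, -6, -61).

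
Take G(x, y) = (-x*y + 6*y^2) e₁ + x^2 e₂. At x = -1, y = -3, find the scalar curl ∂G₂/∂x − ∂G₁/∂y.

∂G₂/∂x = 2*x
∂G₁/∂y = -x + 12*y
Scalar curl = 3*x - 12*y
At (-1, -3): 33.

33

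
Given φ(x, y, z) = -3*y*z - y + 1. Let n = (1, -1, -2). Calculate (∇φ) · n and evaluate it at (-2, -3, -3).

∂φ/∂x = 0
∂φ/∂y = -3*z - 1
∂φ/∂z = -3*y
∇φ at (-2, -3, -3) = (0, 8, 9)
∇φ · n = (0)(1) + (8)(-1) + (9)(-2) = -26

-26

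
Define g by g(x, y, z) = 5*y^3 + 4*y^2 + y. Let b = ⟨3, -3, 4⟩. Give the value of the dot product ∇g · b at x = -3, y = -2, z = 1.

∂g/∂x = 0
∂g/∂y = 15*y^2 + 8*y + 1
∂g/∂z = 0
∇g at (-3, -2, 1) = (0, 45, 0)
∇g · b = (0)(3) + (45)(-3) + (0)(4) = -135

-135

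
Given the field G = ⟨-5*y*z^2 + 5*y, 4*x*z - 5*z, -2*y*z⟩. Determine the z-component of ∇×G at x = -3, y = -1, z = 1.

(∇×G)_3 = ∂G₂/∂x − ∂G₁/∂y
= 4*z − (-5*z^2 + 5)
= 5*z^2 + 4*z - 5
At (-3, -1, 1): 4.

4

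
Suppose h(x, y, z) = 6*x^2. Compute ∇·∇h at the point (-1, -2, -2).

12

∂²h/∂x² = 12
∂²h/∂y² = 0
∂²h/∂z² = 0
∇²h = 12
At (-1, -2, -2): 12.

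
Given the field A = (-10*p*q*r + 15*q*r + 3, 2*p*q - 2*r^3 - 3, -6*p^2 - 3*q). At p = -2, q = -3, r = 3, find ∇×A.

(∇×A)₁ = ∂A₃/∂q − ∂A₂/∂r = 6*r^2 - 3
(∇×A)₂ = ∂A₁/∂r − ∂A₃/∂p = -10*p*q + 12*p + 15*q
(∇×A)₃ = ∂A₂/∂p − ∂A₁/∂q = 10*p*r + 2*q - 15*r
∇×A = (6*r^2 - 3, -10*p*q + 12*p + 15*q, 10*p*r + 2*q - 15*r)
At (-2, -3, 3): (51, -129, -111).

(51, -129, -111)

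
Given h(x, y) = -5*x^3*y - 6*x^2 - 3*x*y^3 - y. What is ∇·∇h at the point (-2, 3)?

276

∂²h/∂x² = -6*(5*x*y + 2)
∂²h/∂y² = -18*x*y
∇²h = -48*x*y - 12
At (-2, 3): 276.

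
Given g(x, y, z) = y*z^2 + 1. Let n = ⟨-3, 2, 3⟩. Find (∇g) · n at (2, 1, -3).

∂g/∂x = 0
∂g/∂y = z^2
∂g/∂z = 2*y*z
∇g at (2, 1, -3) = (0, 9, -6)
∇g · n = (0)(-3) + (9)(2) + (-6)(3) = 0

0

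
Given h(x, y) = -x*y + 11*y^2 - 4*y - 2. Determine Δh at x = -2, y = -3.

22

∂²h/∂x² = 0
∂²h/∂y² = 22
∇²h = 22
At (-2, -3): 22.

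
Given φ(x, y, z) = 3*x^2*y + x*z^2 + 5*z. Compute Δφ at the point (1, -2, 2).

-10

∂²φ/∂x² = 6*y
∂²φ/∂y² = 0
∂²φ/∂z² = 2*x
∇²φ = 2*x + 6*y
At (1, -2, 2): -10.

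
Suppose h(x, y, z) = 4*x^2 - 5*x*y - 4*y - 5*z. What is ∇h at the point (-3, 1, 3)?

∂h/∂x = 8*x - 5*y
∂h/∂y = -5*x - 4
∂h/∂z = -5
∇h = (8*x - 5*y, -5*x - 4, -5)
At (-3, 1, 3): (-29, 11, -5).

(-29, 11, -5)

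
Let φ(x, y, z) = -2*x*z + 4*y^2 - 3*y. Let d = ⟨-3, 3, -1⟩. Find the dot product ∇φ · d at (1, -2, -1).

-61

∂φ/∂x = -2*z
∂φ/∂y = 8*y - 3
∂φ/∂z = -2*x
∇φ at (1, -2, -1) = (2, -19, -2)
∇φ · d = (2)(-3) + (-19)(3) + (-2)(-1) = -61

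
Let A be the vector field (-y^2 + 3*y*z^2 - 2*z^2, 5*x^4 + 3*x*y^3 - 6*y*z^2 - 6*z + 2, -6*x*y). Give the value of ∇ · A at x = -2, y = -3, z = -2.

∂A₁/∂x = 0
∂A₂/∂y = 9*x*y^2 - 6*z^2
∂A₃/∂z = 0
∇·A = 9*x*y^2 - 6*z^2
At (-2, -3, -2): -186.

-186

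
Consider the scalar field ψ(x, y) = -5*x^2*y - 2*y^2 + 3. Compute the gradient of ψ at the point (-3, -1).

∂ψ/∂x = -10*x*y
∂ψ/∂y = -5*x^2 - 4*y
∇ψ = (-10*x*y, -5*x^2 - 4*y)
At (-3, -1): (-30, -41).

(-30, -41)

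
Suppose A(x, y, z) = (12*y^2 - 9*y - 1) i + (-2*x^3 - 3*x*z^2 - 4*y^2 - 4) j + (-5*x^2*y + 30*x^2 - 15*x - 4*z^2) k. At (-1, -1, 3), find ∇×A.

(-23, 85, 0)

(∇×A)₁ = ∂A₃/∂y − ∂A₂/∂z = -5*x^2 + 6*x*z
(∇×A)₂ = ∂A₁/∂z − ∂A₃/∂x = 10*x*y - 60*x + 15
(∇×A)₃ = ∂A₂/∂x − ∂A₁/∂y = -6*x^2 - 24*y - 3*z^2 + 9
∇×A = (-5*x^2 + 6*x*z, 10*x*y - 60*x + 15, -6*x^2 - 24*y - 3*z^2 + 9)
At (-1, -1, 3): (-23, 85, 0).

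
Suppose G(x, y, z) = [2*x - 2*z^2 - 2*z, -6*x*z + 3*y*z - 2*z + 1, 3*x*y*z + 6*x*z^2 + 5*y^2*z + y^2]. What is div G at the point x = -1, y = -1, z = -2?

∂G₁/∂x = 2
∂G₂/∂y = 3*z
∂G₃/∂z = 3*x*y + 12*x*z + 5*y^2
∇·G = 3*x*y + 12*x*z + 5*y^2 + 3*z + 2
At (-1, -1, -2): 28.

28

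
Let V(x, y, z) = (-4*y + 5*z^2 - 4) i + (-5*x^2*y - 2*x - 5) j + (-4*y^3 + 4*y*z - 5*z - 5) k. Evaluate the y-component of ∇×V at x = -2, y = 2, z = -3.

-30

(∇×V)_2 = ∂V₁/∂z − ∂V₃/∂x
= 10*z − (0)
= 10*z
At (-2, 2, -3): -30.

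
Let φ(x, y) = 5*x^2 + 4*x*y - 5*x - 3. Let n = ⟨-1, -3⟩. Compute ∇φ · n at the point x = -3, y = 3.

59

∂φ/∂x = 10*x + 4*y - 5
∂φ/∂y = 4*x
∇φ at (-3, 3) = (-23, -12)
∇φ · n = (-23)(-1) + (-12)(-3) = 59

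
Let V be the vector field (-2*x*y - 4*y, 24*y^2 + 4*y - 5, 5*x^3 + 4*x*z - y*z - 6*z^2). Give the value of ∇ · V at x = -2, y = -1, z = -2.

-25

∂V₁/∂x = -2*y
∂V₂/∂y = 48*y + 4
∂V₃/∂z = 4*x - y - 12*z
∇·V = 4*x + 45*y - 12*z + 4
At (-2, -1, -2): -25.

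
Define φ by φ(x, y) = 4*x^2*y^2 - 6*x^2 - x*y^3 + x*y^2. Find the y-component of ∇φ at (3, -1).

(∇φ)_2 = ∂φ/∂y = 8*x^2*y - 3*x*y^2 + 2*x*y
At (3, -1): -87.

-87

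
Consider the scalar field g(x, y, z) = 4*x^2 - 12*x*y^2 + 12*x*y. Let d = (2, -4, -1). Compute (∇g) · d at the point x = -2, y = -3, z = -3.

352

∂g/∂x = 8*x - 12*y^2 + 12*y
∂g/∂y = -24*x*y + 12*x
∂g/∂z = 0
∇g at (-2, -3, -3) = (-160, -168, 0)
∇g · d = (-160)(2) + (-168)(-4) + (0)(-1) = 352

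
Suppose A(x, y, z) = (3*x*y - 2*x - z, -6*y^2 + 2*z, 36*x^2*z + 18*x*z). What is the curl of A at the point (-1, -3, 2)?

(-2, 107, 3)

(∇×A)₁ = ∂A₃/∂y − ∂A₂/∂z = -2
(∇×A)₂ = ∂A₁/∂z − ∂A₃/∂x = -72*x*z - 18*z - 1
(∇×A)₃ = ∂A₂/∂x − ∂A₁/∂y = -3*x
∇×A = (-2, -72*x*z - 18*z - 1, -3*x)
At (-1, -3, 2): (-2, 107, 3).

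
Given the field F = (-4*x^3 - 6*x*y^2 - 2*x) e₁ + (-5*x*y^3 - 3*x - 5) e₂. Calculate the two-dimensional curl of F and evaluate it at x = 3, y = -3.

∂F₂/∂x = -5*y^3 - 3
∂F₁/∂y = -12*x*y
Scalar curl = 12*x*y - 5*y^3 - 3
At (3, -3): 24.

24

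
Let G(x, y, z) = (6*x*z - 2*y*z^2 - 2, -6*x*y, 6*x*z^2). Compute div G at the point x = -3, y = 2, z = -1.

48

∂G₁/∂x = 6*z
∂G₂/∂y = -6*x
∂G₃/∂z = 12*x*z
∇·G = 12*x*z - 6*x + 6*z
At (-3, 2, -1): 48.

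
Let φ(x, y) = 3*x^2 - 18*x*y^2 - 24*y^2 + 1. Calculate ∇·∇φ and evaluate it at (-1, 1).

∂²φ/∂x² = 6
∂²φ/∂y² = -12*(3*x + 4)
∇²φ = -36*x - 42
At (-1, 1): -6.

-6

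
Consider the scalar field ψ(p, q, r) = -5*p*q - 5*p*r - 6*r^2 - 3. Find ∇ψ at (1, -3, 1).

∂ψ/∂p = -5*q - 5*r
∂ψ/∂q = -5*p
∂ψ/∂r = -5*p - 12*r
∇ψ = (-5*q - 5*r, -5*p, -5*p - 12*r)
At (1, -3, 1): (10, -5, -17).

(10, -5, -17)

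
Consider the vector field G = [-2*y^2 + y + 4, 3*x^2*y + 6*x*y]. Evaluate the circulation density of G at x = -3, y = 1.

∂G₂/∂x = 6*x*y + 6*y
∂G₁/∂y = -4*y + 1
Scalar curl = 6*x*y + 10*y - 1
At (-3, 1): -9.

-9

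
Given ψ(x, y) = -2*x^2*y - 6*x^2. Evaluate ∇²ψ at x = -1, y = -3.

0

∂²ψ/∂x² = -4*(y + 3)
∂²ψ/∂y² = 0
∇²ψ = -4*y - 12
At (-1, -3): 0.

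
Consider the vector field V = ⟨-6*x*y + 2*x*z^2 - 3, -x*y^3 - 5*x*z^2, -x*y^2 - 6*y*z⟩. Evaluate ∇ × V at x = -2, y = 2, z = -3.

(86, 28, -65)

(∇×V)₁ = ∂V₃/∂y − ∂V₂/∂z = -2*x*y + 10*x*z - 6*z
(∇×V)₂ = ∂V₁/∂z − ∂V₃/∂x = 4*x*z + y^2
(∇×V)₃ = ∂V₂/∂x − ∂V₁/∂y = 6*x - y^3 - 5*z^2
∇×V = (-2*x*y + 10*x*z - 6*z, 4*x*z + y^2, 6*x - y^3 - 5*z^2)
At (-2, 2, -3): (86, 28, -65).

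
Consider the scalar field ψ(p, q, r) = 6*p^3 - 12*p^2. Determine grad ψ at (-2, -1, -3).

(120, 0, 0)

∂ψ/∂p = 18*p^2 - 24*p
∂ψ/∂q = 0
∂ψ/∂r = 0
∇ψ = (18*p^2 - 24*p, 0, 0)
At (-2, -1, -3): (120, 0, 0).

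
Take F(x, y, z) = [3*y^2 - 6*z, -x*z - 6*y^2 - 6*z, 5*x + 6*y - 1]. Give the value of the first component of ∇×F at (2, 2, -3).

(∇×F)_1 = ∂F₃/∂y − ∂F₂/∂z
= 6 − (-x - 6)
= x + 12
At (2, 2, -3): 14.

14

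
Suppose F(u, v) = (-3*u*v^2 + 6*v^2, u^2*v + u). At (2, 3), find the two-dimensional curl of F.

∂F₂/∂u = 2*u*v + 1
∂F₁/∂v = -6*u*v + 12*v
Scalar curl = 8*u*v - 12*v + 1
At (2, 3): 13.

13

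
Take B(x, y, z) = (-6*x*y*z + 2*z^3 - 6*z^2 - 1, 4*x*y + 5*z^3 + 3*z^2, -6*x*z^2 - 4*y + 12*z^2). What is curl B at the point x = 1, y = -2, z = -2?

(-52, 84, -20)

(∇×B)₁ = ∂B₃/∂y − ∂B₂/∂z = -15*z^2 - 6*z - 4
(∇×B)₂ = ∂B₁/∂z − ∂B₃/∂x = -6*x*y + 12*z^2 - 12*z
(∇×B)₃ = ∂B₂/∂x − ∂B₁/∂y = 6*x*z + 4*y
∇×B = (-15*z^2 - 6*z - 4, -6*x*y + 12*z^2 - 12*z, 6*x*z + 4*y)
At (1, -2, -2): (-52, 84, -20).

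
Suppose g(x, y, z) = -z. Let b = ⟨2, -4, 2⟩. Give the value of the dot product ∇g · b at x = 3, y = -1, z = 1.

-2

∂g/∂x = 0
∂g/∂y = 0
∂g/∂z = -1
∇g at (3, -1, 1) = (0, 0, -1)
∇g · b = (0)(2) + (0)(-4) + (-1)(2) = -2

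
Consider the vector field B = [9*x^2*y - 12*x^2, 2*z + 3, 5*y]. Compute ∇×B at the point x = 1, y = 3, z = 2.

(∇×B)₁ = ∂B₃/∂y − ∂B₂/∂z = 3
(∇×B)₂ = ∂B₁/∂z − ∂B₃/∂x = 0
(∇×B)₃ = ∂B₂/∂x − ∂B₁/∂y = -9*x^2
∇×B = (3, 0, -9*x^2)
At (1, 3, 2): (3, 0, -9).

(3, 0, -9)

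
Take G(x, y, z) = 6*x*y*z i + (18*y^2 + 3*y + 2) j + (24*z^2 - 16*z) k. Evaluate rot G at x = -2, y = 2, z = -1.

(∇×G)₁ = ∂G₃/∂y − ∂G₂/∂z = 0
(∇×G)₂ = ∂G₁/∂z − ∂G₃/∂x = 6*x*y
(∇×G)₃ = ∂G₂/∂x − ∂G₁/∂y = -6*x*z
∇×G = (0, 6*x*y, -6*x*z)
At (-2, 2, -1): (0, -24, -12).

(0, -24, -12)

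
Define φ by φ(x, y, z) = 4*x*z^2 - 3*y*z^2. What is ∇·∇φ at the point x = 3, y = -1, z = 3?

30

∂²φ/∂x² = 0
∂²φ/∂y² = 0
∂²φ/∂z² = 2*(4*x - 3*y)
∇²φ = 8*x - 6*y
At (3, -1, 3): 30.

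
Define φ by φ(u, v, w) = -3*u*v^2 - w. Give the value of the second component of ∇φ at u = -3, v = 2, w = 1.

(∇φ)_2 = ∂φ/∂v = -6*u*v
At (-3, 2, 1): 36.

36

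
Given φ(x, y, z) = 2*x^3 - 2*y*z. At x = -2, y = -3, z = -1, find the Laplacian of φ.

-24

∂²φ/∂x² = 12*x
∂²φ/∂y² = 0
∂²φ/∂z² = 0
∇²φ = 12*x
At (-2, -3, -1): -24.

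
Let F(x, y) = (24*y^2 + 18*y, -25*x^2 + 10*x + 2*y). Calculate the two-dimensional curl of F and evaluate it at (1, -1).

∂F₂/∂x = -50*x + 10
∂F₁/∂y = 48*y + 18
Scalar curl = -50*x - 48*y - 8
At (1, -1): -10.

-10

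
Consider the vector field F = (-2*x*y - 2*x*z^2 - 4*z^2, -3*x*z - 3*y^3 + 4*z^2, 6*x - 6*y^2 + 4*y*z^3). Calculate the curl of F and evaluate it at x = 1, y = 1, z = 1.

(∇×F)₁ = ∂F₃/∂y − ∂F₂/∂z = 3*x - 12*y + 4*z^3 - 8*z
(∇×F)₂ = ∂F₁/∂z − ∂F₃/∂x = -4*x*z - 8*z - 6
(∇×F)₃ = ∂F₂/∂x − ∂F₁/∂y = 2*x - 3*z
∇×F = (3*x - 12*y + 4*z^3 - 8*z, -4*x*z - 8*z - 6, 2*x - 3*z)
At (1, 1, 1): (-13, -18, -1).

(-13, -18, -1)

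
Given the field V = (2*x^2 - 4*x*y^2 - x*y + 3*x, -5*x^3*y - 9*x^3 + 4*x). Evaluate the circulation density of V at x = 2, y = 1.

∂V₂/∂x = -15*x^2*y - 27*x^2 + 4
∂V₁/∂y = -8*x*y - x
Scalar curl = -15*x^2*y - 27*x^2 + 8*x*y + x + 4
At (2, 1): -146.

-146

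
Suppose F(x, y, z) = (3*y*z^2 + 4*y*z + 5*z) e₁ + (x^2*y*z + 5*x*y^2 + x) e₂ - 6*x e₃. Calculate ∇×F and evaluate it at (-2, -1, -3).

(4, 25, -21)

(∇×F)₁ = ∂F₃/∂y − ∂F₂/∂z = -x^2*y
(∇×F)₂ = ∂F₁/∂z − ∂F₃/∂x = 6*y*z + 4*y + 11
(∇×F)₃ = ∂F₂/∂x − ∂F₁/∂y = 2*x*y*z + 5*y^2 - 3*z^2 - 4*z + 1
∇×F = (-x^2*y, 6*y*z + 4*y + 11, 2*x*y*z + 5*y^2 - 3*z^2 - 4*z + 1)
At (-2, -1, -3): (4, 25, -21).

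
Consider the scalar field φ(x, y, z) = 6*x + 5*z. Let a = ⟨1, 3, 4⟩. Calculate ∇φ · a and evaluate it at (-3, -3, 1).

∂φ/∂x = 6
∂φ/∂y = 0
∂φ/∂z = 5
∇φ at (-3, -3, 1) = (6, 0, 5)
∇φ · a = (6)(1) + (0)(3) + (5)(4) = 26

26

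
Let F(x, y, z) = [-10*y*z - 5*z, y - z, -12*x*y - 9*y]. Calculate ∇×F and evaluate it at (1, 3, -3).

(∇×F)₁ = ∂F₃/∂y − ∂F₂/∂z = -12*x - 8
(∇×F)₂ = ∂F₁/∂z − ∂F₃/∂x = 2*y - 5
(∇×F)₃ = ∂F₂/∂x − ∂F₁/∂y = 10*z
∇×F = (-12*x - 8, 2*y - 5, 10*z)
At (1, 3, -3): (-20, 1, -30).

(-20, 1, -30)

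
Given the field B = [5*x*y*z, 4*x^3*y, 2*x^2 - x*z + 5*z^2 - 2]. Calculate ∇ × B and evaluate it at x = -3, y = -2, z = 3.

(∇×B)₁ = ∂B₃/∂y − ∂B₂/∂z = 0
(∇×B)₂ = ∂B₁/∂z − ∂B₃/∂x = 5*x*y - 4*x + z
(∇×B)₃ = ∂B₂/∂x − ∂B₁/∂y = 12*x^2*y - 5*x*z
∇×B = (0, 5*x*y - 4*x + z, 12*x^2*y - 5*x*z)
At (-3, -2, 3): (0, 45, -171).

(0, 45, -171)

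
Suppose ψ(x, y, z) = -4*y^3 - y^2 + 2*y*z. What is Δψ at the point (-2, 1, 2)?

-26

∂²ψ/∂x² = 0
∂²ψ/∂y² = -2*(12*y + 1)
∂²ψ/∂z² = 0
∇²ψ = -24*y - 2
At (-2, 1, 2): -26.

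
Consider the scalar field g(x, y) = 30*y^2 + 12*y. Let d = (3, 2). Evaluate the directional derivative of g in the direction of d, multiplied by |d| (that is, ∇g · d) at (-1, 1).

144

∂g/∂x = 0
∂g/∂y = 60*y + 12
∇g at (-1, 1) = (0, 72)
∇g · d = (0)(3) + (72)(2) = 144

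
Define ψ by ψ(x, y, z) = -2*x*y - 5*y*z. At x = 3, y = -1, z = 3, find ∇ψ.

(2, -21, 5)

∂ψ/∂x = -2*y
∂ψ/∂y = -2*x - 5*z
∂ψ/∂z = -5*y
∇ψ = (-2*y, -2*x - 5*z, -5*y)
At (3, -1, 3): (2, -21, 5).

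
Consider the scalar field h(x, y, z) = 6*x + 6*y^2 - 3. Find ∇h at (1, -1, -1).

∂h/∂x = 6
∂h/∂y = 12*y
∂h/∂z = 0
∇h = (6, 12*y, 0)
At (1, -1, -1): (6, -12, 0).

(6, -12, 0)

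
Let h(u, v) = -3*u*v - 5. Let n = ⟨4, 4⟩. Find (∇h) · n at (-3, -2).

∂h/∂u = -3*v
∂h/∂v = -3*u
∇h at (-3, -2) = (6, 9)
∇h · n = (6)(4) + (9)(4) = 60

60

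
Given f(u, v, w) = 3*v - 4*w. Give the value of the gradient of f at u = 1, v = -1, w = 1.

∂f/∂u = 0
∂f/∂v = 3
∂f/∂w = -4
∇f = (0, 3, -4)
At (1, -1, 1): (0, 3, -4).

(0, 3, -4)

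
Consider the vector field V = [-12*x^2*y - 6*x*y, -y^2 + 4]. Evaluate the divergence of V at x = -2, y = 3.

120

∂V₁/∂x = -24*x*y - 6*y
∂V₂/∂y = -2*y
∇·V = -24*x*y - 8*y
At (-2, 3): 120.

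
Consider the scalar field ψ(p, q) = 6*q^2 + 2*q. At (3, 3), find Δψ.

12

∂²ψ/∂p² = 0
∂²ψ/∂q² = 12
∇²ψ = 12
At (3, 3): 12.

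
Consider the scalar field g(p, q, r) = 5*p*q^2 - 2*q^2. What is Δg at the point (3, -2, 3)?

26

∂²g/∂p² = 0
∂²g/∂q² = 2*(5*p - 2)
∂²g/∂r² = 0
∇²g = 10*p - 4
At (3, -2, 3): 26.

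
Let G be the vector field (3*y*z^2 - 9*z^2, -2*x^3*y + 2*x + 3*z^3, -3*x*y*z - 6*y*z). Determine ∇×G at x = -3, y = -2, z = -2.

(-42, 72, 98)

(∇×G)₁ = ∂G₃/∂y − ∂G₂/∂z = -3*x*z - 9*z^2 - 6*z
(∇×G)₂ = ∂G₁/∂z − ∂G₃/∂x = 9*y*z - 18*z
(∇×G)₃ = ∂G₂/∂x − ∂G₁/∂y = -6*x^2*y - 3*z^2 + 2
∇×G = (-3*x*z - 9*z^2 - 6*z, 9*y*z - 18*z, -6*x^2*y - 3*z^2 + 2)
At (-3, -2, -2): (-42, 72, 98).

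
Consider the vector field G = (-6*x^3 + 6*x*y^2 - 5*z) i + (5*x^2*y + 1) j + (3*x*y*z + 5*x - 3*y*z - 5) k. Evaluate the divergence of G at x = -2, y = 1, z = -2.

-55

∂G₁/∂x = -18*x^2 + 6*y^2
∂G₂/∂y = 5*x^2
∂G₃/∂z = 3*x*y - 3*y
∇·G = -13*x^2 + 3*x*y + 6*y^2 - 3*y
At (-2, 1, -2): -55.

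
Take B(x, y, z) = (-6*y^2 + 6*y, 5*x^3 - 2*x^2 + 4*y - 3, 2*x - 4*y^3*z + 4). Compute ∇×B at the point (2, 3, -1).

(∇×B)₁ = ∂B₃/∂y − ∂B₂/∂z = -12*y^2*z
(∇×B)₂ = ∂B₁/∂z − ∂B₃/∂x = -2
(∇×B)₃ = ∂B₂/∂x − ∂B₁/∂y = 15*x^2 - 4*x + 12*y - 6
∇×B = (-12*y^2*z, -2, 15*x^2 - 4*x + 12*y - 6)
At (2, 3, -1): (108, -2, 82).

(108, -2, 82)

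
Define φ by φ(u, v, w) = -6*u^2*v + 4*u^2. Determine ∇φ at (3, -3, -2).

(132, -54, 0)

∂φ/∂u = -12*u*v + 8*u
∂φ/∂v = -6*u^2
∂φ/∂w = 0
∇φ = (-12*u*v + 8*u, -6*u^2, 0)
At (3, -3, -2): (132, -54, 0).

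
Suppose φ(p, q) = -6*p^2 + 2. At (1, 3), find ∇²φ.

∂²φ/∂p² = -12
∂²φ/∂q² = 0
∇²φ = -12
At (1, 3): -12.

-12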